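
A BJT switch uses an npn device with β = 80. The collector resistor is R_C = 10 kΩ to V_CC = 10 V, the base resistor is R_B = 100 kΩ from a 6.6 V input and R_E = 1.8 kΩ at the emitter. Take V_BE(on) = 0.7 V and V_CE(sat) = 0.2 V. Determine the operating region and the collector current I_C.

saturation; I_C ≈ 0.82 mA

Assume active: I_B = (6.6 − 0.7)/(100 + 81×1.8) = 0.024 mA, I_C = β·I_B = 1.92 mA.
Then V_CE = 10 − 1.92×10 − 1.94×1.8 = -12.7 V < 0.2 V — the active assumption fails.
Re-solve with V_CE = 0.2 V. KCL at the emitter: V_E/R_E = (V_BB−0.7−V_E)/R_B + (V_CC−0.2−V_E)/R_C, giving V_E = 1.56 V.
I_C = (V_CC − 0.2 − V_E)/R_C = (9.8 − 1.56)/10 = 0.824 mA.
Check: I_B = (5.9 − 1.56)/100 = 0.0434 mA, and β·I_B = 3.47 mA > I_C, confirming saturation.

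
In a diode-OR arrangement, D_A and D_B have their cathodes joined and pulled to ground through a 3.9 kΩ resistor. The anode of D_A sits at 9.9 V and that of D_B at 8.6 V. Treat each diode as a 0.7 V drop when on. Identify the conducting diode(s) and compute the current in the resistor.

Assume both conduct. Then node N would need to be at both 9.9−0.7 = 9.2 V and 8.6−0.7 = 7.9 V, which is impossible.
Assume only D_A conducts: V_N = 9.9 − 0.7 = 9.2 V, so I_R = 9.2/3.9 = 2.36 mA.
Check D_B: its anode-to-cathode voltage is 8.6 − 9.2 = -0.6 V < 0.7 V, so it is off. The assumption is consistent.

Only D_A conducts; I_R ≈ 2.4 mA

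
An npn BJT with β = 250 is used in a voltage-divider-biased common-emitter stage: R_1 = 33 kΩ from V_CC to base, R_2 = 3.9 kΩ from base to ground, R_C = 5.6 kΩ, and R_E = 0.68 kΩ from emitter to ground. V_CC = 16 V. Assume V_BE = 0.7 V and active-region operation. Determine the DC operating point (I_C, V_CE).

Thevenize the base divider: V_Th = V_CC·R_2/(R_1+R_2) = 16×3.9/36.9 = 1.69 V, R_Th = R_1‖R_2 = 3.49 kΩ.
Base-emitter loop: V_Th = I_B·R_Th + V_BE + (β+1)I_B·R_E, so I_B = (1.69 − 0.7) / (3.49 + 251×0.68) = 0.00569 mA.
I_C = β·I_B = 250×0.00569 = 1.42 mA, and I_E = (β+1)I_B = 1.43 mA.
V_CE = V_CC − I_C·R_C − I_E·R_E = 16 − 1.42×5.6 − 1.43×0.68 = 7.06 V.
V_CE = 7.06 V > 0.2 V confirms active-region operation.

I_C ≈ 1.4 mA, V_CE ≈ 7.1 V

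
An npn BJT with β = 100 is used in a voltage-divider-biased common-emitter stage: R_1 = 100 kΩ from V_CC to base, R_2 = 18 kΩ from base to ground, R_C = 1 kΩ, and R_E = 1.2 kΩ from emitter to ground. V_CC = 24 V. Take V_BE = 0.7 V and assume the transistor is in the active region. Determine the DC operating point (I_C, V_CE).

I_C ≈ 2.2 mA, V_CE ≈ 19 V

Thevenize the base divider: V_Th = V_CC·R_2/(R_1+R_2) = 24×18/118 = 3.66 V, R_Th = R_1‖R_2 = 15.3 kΩ.
Base-emitter loop: V_Th = I_B·R_Th + V_BE + (β+1)I_B·R_E, so I_B = (3.66 − 0.7) / (15.3 + 101×1.2) = 0.0217 mA.
I_C = β·I_B = 100×0.0217 = 2.17 mA, and I_E = (β+1)I_B = 2.19 mA.
V_CE = V_CC − I_C·R_C − I_E·R_E = 24 − 2.17×1 − 2.19×1.2 = 19.2 V.
V_CE = 19.2 V > 0.2 V confirms active-region operation.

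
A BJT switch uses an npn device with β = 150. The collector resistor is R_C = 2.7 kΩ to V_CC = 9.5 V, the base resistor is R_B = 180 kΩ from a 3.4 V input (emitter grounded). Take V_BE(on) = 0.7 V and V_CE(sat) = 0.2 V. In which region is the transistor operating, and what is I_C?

active; I_C ≈ 2.2 mA

Assume active. Base-emitter loop: I_B = (V_BB − V_BE)/R_B = (3.4 − 0.7)/180 = 0.015 mA.
I_C = β·I_B = 150×0.015 = 2.25 mA.
V_CE = V_CC − I_C·R_C = 9.5 − 2.25×2.7 = 3.42 V > V_CE(sat), so the active-region assumption holds.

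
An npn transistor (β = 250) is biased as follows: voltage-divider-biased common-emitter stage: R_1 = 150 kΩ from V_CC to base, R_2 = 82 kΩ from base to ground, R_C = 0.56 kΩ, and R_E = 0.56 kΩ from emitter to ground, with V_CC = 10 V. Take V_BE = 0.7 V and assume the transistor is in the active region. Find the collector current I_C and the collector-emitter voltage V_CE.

Thevenize the base divider: V_Th = V_CC·R_2/(R_1+R_2) = 10×82/232 = 3.53 V, R_Th = R_1‖R_2 = 53 kΩ.
Base-emitter loop: V_Th = I_B·R_Th + V_BE + (β+1)I_B·R_E, so I_B = (3.53 − 0.7) / (53 + 251×0.56) = 0.0146 mA.
I_C = β·I_B = 250×0.0146 = 3.66 mA, and I_E = (β+1)I_B = 3.68 mA.
V_CE = V_CC − I_C·R_C − I_E·R_E = 10 − 3.66×0.56 − 3.68×0.56 = 5.89 V.
V_CE = 5.89 V > 0.2 V confirms active-region operation.

I_C ≈ 3.7 mA, V_CE ≈ 5.9 V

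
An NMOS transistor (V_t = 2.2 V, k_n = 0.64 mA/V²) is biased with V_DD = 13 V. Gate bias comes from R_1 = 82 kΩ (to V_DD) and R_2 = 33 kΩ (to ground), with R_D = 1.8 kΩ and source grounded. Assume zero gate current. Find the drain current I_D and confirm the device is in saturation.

V_G = V_DD·R_2/(R_1+R_2) = 13×33/115 = 3.73 V. With the source grounded, V_GS = V_G = 3.73 V.
Assume saturation: I_D = (k_n/2)(V_GS − V_t)² = (0.64/2)×(3.73 − 2.2)² = 0.32×1.53² = 0.75 mA.
V_DS = V_DD − I_D·R_D = 13 − 0.75×1.8 = 11.7 V.
Saturation requires V_DS ≥ V_GS − V_t = 1.53 V; 11.7 ≥ 1.53 ✓.

I_D ≈ 0.75 mA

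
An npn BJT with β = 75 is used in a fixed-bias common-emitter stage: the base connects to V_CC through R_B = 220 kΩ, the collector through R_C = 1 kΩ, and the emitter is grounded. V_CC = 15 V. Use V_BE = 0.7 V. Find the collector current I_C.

I_C ≈ 4.9 mA

Base loop: V_CC = I_B·R_B + V_BE, so I_B = (15 − 0.7)/220 kΩ = 0.065 mA.
In the active region I_C = β·I_B = 75 × 0.065 = 4.88 mA.
Collector loop: V_CE = V_CC − I_C·R_C = 15 − 4.88×1 = 10.1 V.
Since V_CE = 10.1 V > V_CE(sat) ≈ 0.2 V, the transistor is in the active region as assumed.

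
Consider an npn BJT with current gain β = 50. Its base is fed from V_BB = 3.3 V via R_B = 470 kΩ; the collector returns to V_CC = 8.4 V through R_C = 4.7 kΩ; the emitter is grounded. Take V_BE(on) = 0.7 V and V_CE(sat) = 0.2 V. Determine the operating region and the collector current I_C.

active; I_C ≈ 0.28 mA

Assume active. Base-emitter loop: I_B = (V_BB − V_BE)/R_B = (3.3 − 0.7)/470 = 0.00553 mA.
I_C = β·I_B = 50×0.00553 = 0.277 mA.
V_CE = V_CC − I_C·R_C = 8.4 − 0.277×4.7 = 7.1 V > V_CE(sat), so the active-region assumption holds.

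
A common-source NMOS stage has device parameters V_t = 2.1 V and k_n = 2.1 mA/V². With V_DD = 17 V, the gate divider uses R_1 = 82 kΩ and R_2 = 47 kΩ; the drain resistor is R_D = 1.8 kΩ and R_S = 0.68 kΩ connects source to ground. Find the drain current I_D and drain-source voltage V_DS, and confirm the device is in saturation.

V_G = V_DD·R_2/(R_1+R_2) = 17×47/129 = 6.19 V.
Assume saturation: I_D = (k_n/2)(V_GS − V_t)² with V_GS = V_G − I_D·R_S = 6.19 − 0.68·I_D.
Substituting gives 0.486·I_D² − 6.85·I_D + 17.6 = 0, with roots I_D = 3.38 or 10.7 mA.
The root I_D = 10.7 mA gives V_GS = -1.1 V ≤ V_t, so take I_D = 3.38 mA.
Then V_GS = 3.89 V and V_DS = V_DD − I_D(R_D+R_S) = 17 − 3.38×2.48 = 8.61 V.
Saturation requires V_DS ≥ V_GS − V_t = 1.79 V; 8.61 ≥ 1.79 ✓.

I_D ≈ 3.4 mA, V_DS ≈ 8.6 V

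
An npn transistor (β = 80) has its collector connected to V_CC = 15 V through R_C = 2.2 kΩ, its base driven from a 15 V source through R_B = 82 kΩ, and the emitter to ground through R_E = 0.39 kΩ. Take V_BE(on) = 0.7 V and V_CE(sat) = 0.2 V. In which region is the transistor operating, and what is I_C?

Assume active: I_B = (15 − 0.7)/(82 + 81×0.39) = 0.126 mA, I_C = β·I_B = 10.1 mA.
Then V_CE = 15 − 10.1×2.2 − 10.2×0.39 = -11.1 V < 0.2 V — the active assumption fails.
Re-solve with V_CE = 0.2 V. KCL at the emitter: V_E/R_E = (V_BB−0.7−V_E)/R_B + (V_CC−0.2−V_E)/R_C, giving V_E = 2.28 V.
I_C = (V_CC − 0.2 − V_E)/R_C = (14.8 − 2.28)/2.2 = 5.69 mA.
Check: I_B = (14.3 − 2.28)/82 = 0.147 mA, and β·I_B = 11.7 mA > I_C, confirming saturation.

saturation; I_C ≈ 5.7 mA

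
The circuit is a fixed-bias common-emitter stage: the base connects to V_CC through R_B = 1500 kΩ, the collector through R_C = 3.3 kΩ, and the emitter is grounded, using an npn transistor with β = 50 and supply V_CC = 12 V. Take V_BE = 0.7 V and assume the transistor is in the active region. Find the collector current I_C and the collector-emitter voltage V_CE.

Base loop: V_CC = I_B·R_B + V_BE, so I_B = (12 − 0.7)/1500 kΩ = 0.00753 mA.
In the active region I_C = β·I_B = 50 × 0.00753 = 0.377 mA.
Collector loop: V_CE = V_CC − I_C·R_C = 12 − 0.377×3.3 = 10.8 V.
Since V_CE = 10.8 V > V_CE(sat) ≈ 0.2 V, the transistor is in the active region as assumed.

I_C ≈ 0.38 mA, V_CE ≈ 11 V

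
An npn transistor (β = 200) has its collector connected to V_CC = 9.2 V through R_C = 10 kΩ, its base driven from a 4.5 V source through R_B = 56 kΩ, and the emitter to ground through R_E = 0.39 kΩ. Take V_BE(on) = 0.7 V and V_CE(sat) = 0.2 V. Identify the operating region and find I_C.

saturation; I_C ≈ 0.86 mA

Assume active: I_B = (4.5 − 0.7)/(56 + 201×0.39) = 0.0283 mA, I_C = β·I_B = 5.66 mA.
Then V_CE = 9.2 − 5.66×10 − 5.68×0.39 = -49.6 V < 0.2 V — the active assumption fails.
Re-solve with V_CE = 0.2 V. KCL at the emitter: V_E/R_E = (V_BB−0.7−V_E)/R_B + (V_CC−0.2−V_E)/R_C, giving V_E = 0.361 V.
I_C = (V_CC − 0.2 − V_E)/R_C = (9 − 0.361)/10 = 0.864 mA.
Check: I_B = (3.8 − 0.361)/56 = 0.0614 mA, and β·I_B = 12.3 mA > I_C, confirming saturation.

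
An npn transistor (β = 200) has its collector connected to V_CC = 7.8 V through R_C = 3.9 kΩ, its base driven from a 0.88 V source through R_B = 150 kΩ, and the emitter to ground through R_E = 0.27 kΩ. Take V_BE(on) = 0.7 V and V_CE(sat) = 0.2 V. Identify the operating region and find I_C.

Assume active. Base-emitter loop: I_B = (V_BB − V_BE)/(R_B + (β+1)R_E) = (0.88 − 0.7)/(150 + 201×0.27) = 0.000881 mA.
I_C = β·I_B = 200×0.000881 = 0.176 mA.
V_CE = V_CC − I_C·R_C − I_E·R_E = 7.8 − 0.176×3.9 − 0.177×0.27 = 7.06 V > V_CE(sat), so the active-region assumption holds.

active; I_C ≈ 0.18 mA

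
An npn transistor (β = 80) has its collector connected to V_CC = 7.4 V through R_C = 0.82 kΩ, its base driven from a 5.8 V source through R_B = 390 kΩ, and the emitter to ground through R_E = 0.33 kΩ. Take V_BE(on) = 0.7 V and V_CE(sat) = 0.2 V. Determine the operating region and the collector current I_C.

Assume active. Base-emitter loop: I_B = (V_BB − V_BE)/(R_B + (β+1)R_E) = (5.8 − 0.7)/(390 + 81×0.33) = 0.0122 mA.
I_C = β·I_B = 80×0.0122 = 0.979 mA.
V_CE = V_CC − I_C·R_C − I_E·R_E = 7.4 − 0.979×0.82 − 0.991×0.33 = 6.27 V > V_CE(sat), so the active-region assumption holds.

active; I_C ≈ 0.98 mA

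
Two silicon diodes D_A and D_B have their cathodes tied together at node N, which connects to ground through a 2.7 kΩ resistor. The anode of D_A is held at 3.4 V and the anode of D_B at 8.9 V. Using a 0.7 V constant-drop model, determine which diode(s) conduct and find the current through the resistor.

Assume both conduct. Then node N would need to be at both 3.4−0.7 = 2.7 V and 8.9−0.7 = 8.2 V, which is impossible.
Assume only D_B conducts: V_N = 8.9 − 0.7 = 8.2 V, so I_R = 8.2/2.7 = 3.04 mA.
Check D_A: its anode-to-cathode voltage is 3.4 − 8.2 = -4.8 V < 0.7 V, so it is off. The assumption is consistent.

Only D_B conducts; I_R ≈ 3 mA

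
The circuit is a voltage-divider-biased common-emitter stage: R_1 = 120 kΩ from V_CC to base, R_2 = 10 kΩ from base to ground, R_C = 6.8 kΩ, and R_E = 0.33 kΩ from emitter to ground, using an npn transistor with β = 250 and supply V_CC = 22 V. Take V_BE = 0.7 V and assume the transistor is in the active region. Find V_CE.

Thevenize the base divider: V_Th = V_CC·R_2/(R_1+R_2) = 22×10/130 = 1.69 V, R_Th = R_1‖R_2 = 9.23 kΩ.
Base-emitter loop: V_Th = I_B·R_Th + V_BE + (β+1)I_B·R_E, so I_B = (1.69 − 0.7) / (9.23 + 251×0.33) = 0.0108 mA.
I_C = β·I_B = 250×0.0108 = 2.69 mA, and I_E = (β+1)I_B = 2.71 mA.
V_CE = V_CC − I_C·R_C − I_E·R_E = 22 − 2.69×6.8 − 2.71×0.33 = 2.78 V.
V_CE = 2.78 V > 0.2 V confirms active-region operation.

V_CE ≈ 2.8 V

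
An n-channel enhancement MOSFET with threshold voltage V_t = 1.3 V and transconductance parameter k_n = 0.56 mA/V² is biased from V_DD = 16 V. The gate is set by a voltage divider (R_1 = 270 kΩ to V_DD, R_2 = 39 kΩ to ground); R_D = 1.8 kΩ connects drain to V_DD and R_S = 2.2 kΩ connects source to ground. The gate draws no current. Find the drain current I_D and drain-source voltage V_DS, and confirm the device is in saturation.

I_D ≈ 0.082 mA, V_DS ≈ 16 V

V_G = V_DD·R_2/(R_1+R_2) = 16×39/309 = 2.02 V.
Assume saturation: I_D = (k_n/2)(V_GS − V_t)² with V_GS = V_G − I_D·R_S = 2.02 − 2.2·I_D.
Substituting gives 1.36·I_D² − 1.89·I_D + 0.145 = 0, with roots I_D = 0.0816 or 1.31 mA.
The root I_D = 1.31 mA gives V_GS = -0.863 V ≤ V_t, so take I_D = 0.0816 mA.
Then V_GS = 1.84 V and V_DS = V_DD − I_D(R_D+R_S) = 16 − 0.0816×4 = 15.7 V.
Saturation requires V_DS ≥ V_GS − V_t = 0.54 V; 15.7 ≥ 0.54 ✓.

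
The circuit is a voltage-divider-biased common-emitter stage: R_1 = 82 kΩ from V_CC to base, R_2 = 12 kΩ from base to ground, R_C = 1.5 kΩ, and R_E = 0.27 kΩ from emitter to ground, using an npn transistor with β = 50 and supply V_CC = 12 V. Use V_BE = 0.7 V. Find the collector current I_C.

Thevenize the base divider: V_Th = V_CC·R_2/(R_1+R_2) = 12×12/94 = 1.53 V, R_Th = R_1‖R_2 = 10.5 kΩ.
Base-emitter loop: V_Th = I_B·R_Th + V_BE + (β+1)I_B·R_E, so I_B = (1.53 − 0.7) / (10.5 + 51×0.27) = 0.0343 mA.
I_C = β·I_B = 50×0.0343 = 1.72 mA, and I_E = (β+1)I_B = 1.75 mA.
V_CE = V_CC − I_C·R_C − I_E·R_E = 12 − 1.72×1.5 − 1.75×0.27 = 8.95 V.
V_CE = 8.95 V > 0.2 V confirms active-region operation.

I_C ≈ 1.7 mA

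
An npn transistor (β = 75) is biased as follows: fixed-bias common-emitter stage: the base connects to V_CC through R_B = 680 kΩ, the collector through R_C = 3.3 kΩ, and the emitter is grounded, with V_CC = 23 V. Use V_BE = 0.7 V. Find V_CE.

Base loop: V_CC = I_B·R_B + V_BE, so I_B = (23 − 0.7)/680 kΩ = 0.0328 mA.
In the active region I_C = β·I_B = 75 × 0.0328 = 2.46 mA.
Collector loop: V_CE = V_CC − I_C·R_C = 23 − 2.46×3.3 = 14.9 V.
Since V_CE = 14.9 V > V_CE(sat) ≈ 0.2 V, the transistor is in the active region as assumed.

V_CE ≈ 15 V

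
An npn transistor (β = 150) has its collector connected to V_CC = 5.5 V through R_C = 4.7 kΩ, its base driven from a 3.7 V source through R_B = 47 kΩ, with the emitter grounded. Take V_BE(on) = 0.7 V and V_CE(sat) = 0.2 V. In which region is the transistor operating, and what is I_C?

Assume active: I_B = (3.7 − 0.7)/47 = 0.0638 mA, giving I_C = β·I_B = 9.57 mA.
But then V_CE = 5.5 − 9.57×4.7 = -39.5 V < V_CE(sat) = 0.2 V — impossible in the active region.
So the transistor is saturated. With V_CE = 0.2 V, I_C = (V_CC − 0.2)/R_C = 5.3/4.7 = 1.13 mA.
Check: β·I_B = 9.57 mA > I_C = 1.13 mA, confirming saturation.

saturation; I_C ≈ 1.1 mA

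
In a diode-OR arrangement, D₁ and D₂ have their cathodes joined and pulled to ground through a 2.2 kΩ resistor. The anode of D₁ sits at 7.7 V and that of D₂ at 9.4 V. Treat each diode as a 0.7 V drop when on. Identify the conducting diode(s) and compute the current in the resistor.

Only D₂ conducts; I_R ≈ 4 mA

Assume both conduct. Then node N would need to be at both 7.7−0.7 = 7 V and 9.4−0.7 = 8.7 V, which is impossible.
Assume only D₂ conducts: V_N = 9.4 − 0.7 = 8.7 V, so I_R = 8.7/2.2 = 3.95 mA.
Check D₁: its anode-to-cathode voltage is 7.7 − 8.7 = -1 V < 0.7 V, so it is off. The assumption is consistent.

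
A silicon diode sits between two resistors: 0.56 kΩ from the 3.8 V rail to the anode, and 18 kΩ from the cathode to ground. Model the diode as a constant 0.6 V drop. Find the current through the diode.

The two resistors are in series with the diode, so KVL gives 3.8 = I·0.56 + 0.6 + I·18.
I = (3.8 − 0.6) / (0.56 + 18) kΩ = 3.2 / 18.6 = 0.172 mA.

I ≈ 0.17 mA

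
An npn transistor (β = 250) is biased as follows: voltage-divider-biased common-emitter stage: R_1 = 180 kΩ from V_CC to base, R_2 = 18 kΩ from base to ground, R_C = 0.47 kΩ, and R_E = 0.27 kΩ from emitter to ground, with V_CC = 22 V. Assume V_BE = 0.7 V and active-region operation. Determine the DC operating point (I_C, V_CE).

I_C ≈ 3.9 mA, V_CE ≈ 19 V

Thevenize the base divider: V_Th = V_CC·R_2/(R_1+R_2) = 22×18/198 = 2 V, R_Th = R_1‖R_2 = 16.4 kΩ.
Base-emitter loop: V_Th = I_B·R_Th + V_BE + (β+1)I_B·R_E, so I_B = (2 − 0.7) / (16.4 + 251×0.27) = 0.0155 mA.
I_C = β·I_B = 250×0.0155 = 3.86 mA, and I_E = (β+1)I_B = 3.88 mA.
V_CE = V_CC − I_C·R_C − I_E·R_E = 22 − 3.86×0.47 − 3.88×0.27 = 19.1 V.
V_CE = 19.1 V > 0.2 V confirms active-region operation.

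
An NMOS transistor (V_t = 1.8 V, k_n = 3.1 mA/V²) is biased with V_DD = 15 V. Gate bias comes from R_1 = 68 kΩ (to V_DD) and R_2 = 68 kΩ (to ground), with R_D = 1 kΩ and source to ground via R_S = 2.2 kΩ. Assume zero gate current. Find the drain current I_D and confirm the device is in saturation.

I_D ≈ 2.1 mA

V_G = V_DD·R_2/(R_1+R_2) = 15×68/136 = 7.5 V.
Assume saturation: I_D = (k_n/2)(V_GS − V_t)² with V_GS = V_G − I_D·R_S = 7.5 − 2.2·I_D.
Substituting gives 7.5·I_D² − 39.9·I_D + 50.4 = 0, with roots I_D = 2.07 or 3.25 mA.
The root I_D = 3.25 mA gives V_GS = 0.352 V ≤ V_t, so take I_D = 2.07 mA.
Then V_GS = 2.95 V and V_DS = V_DD − I_D(R_D+R_S) = 15 − 2.07×3.2 = 8.39 V.
Saturation requires V_DS ≥ V_GS − V_t = 1.15 V; 8.39 ≥ 1.15 ✓.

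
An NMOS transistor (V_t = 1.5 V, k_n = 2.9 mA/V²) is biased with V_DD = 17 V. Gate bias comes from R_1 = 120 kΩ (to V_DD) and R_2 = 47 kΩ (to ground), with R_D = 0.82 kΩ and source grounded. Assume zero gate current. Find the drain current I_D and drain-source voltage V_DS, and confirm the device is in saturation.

I_D ≈ 16 mA, V_DS ≈ 4.2 V

V_G = V_DD·R_2/(R_1+R_2) = 17×47/167 = 4.78 V. With the source grounded, V_GS = V_G = 4.78 V.
Assume saturation: I_D = (k_n/2)(V_GS − V_t)² = (2.9/2)×(4.78 − 1.5)² = 1.45×3.28² = 15.6 mA.
V_DS = V_DD − I_D·R_D = 17 − 15.6×0.82 = 4.17 V.
Saturation requires V_DS ≥ V_GS − V_t = 3.28 V; 4.17 ≥ 3.28 ✓.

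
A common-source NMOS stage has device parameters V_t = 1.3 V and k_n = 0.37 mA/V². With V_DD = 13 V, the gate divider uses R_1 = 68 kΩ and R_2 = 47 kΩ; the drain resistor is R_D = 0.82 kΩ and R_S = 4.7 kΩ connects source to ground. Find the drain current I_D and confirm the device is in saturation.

I_D ≈ 0.5 mA

V_G = V_DD·R_2/(R_1+R_2) = 13×47/115 = 5.31 V.
Assume saturation: I_D = (k_n/2)(V_GS − V_t)² with V_GS = V_G − I_D·R_S = 5.31 − 4.7·I_D.
Substituting gives 4.09·I_D² − 7.98·I_D + 2.98 = 0, with roots I_D = 0.503 or 1.45 mA.
The root I_D = 1.45 mA gives V_GS = -1.5 V ≤ V_t, so take I_D = 0.503 mA.
Then V_GS = 2.95 V and V_DS = V_DD − I_D(R_D+R_S) = 13 − 0.503×5.52 = 10.2 V.
Saturation requires V_DS ≥ V_GS − V_t = 1.65 V; 10.2 ≥ 1.65 ✓.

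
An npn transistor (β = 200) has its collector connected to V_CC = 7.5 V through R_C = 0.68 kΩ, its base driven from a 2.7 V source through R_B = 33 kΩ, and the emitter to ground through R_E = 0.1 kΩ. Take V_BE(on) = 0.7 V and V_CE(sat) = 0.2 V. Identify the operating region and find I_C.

Assume active. Base-emitter loop: I_B = (V_BB − V_BE)/(R_B + (β+1)R_E) = (2.7 − 0.7)/(33 + 201×0.1) = 0.0377 mA.
I_C = β·I_B = 200×0.0377 = 7.53 mA.
V_CE = V_CC − I_C·R_C − I_E·R_E = 7.5 − 7.53×0.68 − 7.57×0.1 = 1.62 V > V_CE(sat), so the active-region assumption holds.

active; I_C ≈ 7.5 mA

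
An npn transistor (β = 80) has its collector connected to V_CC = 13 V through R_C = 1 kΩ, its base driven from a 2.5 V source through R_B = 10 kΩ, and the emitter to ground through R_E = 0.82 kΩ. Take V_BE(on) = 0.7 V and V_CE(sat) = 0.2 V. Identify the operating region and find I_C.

Assume active. Base-emitter loop: I_B = (V_BB − V_BE)/(R_B + (β+1)R_E) = (2.5 − 0.7)/(10 + 81×0.82) = 0.0236 mA.
I_C = β·I_B = 80×0.0236 = 1.88 mA.
V_CE = V_CC − I_C·R_C − I_E·R_E = 13 − 1.88×1 − 1.91×0.82 = 9.55 V > V_CE(sat), so the active-region assumption holds.

active; I_C ≈ 1.9 mA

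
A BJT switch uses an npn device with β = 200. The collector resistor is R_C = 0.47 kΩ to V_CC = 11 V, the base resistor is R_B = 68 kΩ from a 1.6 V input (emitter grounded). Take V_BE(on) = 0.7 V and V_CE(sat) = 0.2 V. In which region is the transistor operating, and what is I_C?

active; I_C ≈ 2.6 mA

Assume active. Base-emitter loop: I_B = (V_BB − V_BE)/R_B = (1.6 − 0.7)/68 = 0.0132 mA.
I_C = β·I_B = 200×0.0132 = 2.65 mA.
V_CE = V_CC − I_C·R_C = 11 − 2.65×0.47 = 9.76 V > V_CE(sat), so the active-region assumption holds.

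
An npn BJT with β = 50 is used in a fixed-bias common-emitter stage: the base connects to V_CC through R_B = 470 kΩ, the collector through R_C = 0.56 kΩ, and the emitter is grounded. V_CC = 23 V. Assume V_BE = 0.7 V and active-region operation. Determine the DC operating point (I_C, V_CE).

Base loop: V_CC = I_B·R_B + V_BE, so I_B = (23 − 0.7)/470 kΩ = 0.0474 mA.
In the active region I_C = β·I_B = 50 × 0.0474 = 2.37 mA.
Collector loop: V_CE = V_CC − I_C·R_C = 23 − 2.37×0.56 = 21.7 V.
Since V_CE = 21.7 V > V_CE(sat) ≈ 0.2 V, the transistor is in the active region as assumed.

I_C ≈ 2.4 mA, V_CE ≈ 22 V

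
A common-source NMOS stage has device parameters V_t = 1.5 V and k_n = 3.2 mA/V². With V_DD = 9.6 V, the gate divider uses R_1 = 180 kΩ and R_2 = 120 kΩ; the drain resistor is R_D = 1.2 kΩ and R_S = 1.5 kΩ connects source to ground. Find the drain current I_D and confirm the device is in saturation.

I_D ≈ 1 mA

V_G = V_DD·R_2/(R_1+R_2) = 9.6×120/300 = 3.84 V.
Assume saturation: I_D = (k_n/2)(V_GS − V_t)² with V_GS = V_G − I_D·R_S = 3.84 − 1.5·I_D.
Substituting gives 3.6·I_D² − 12.2·I_D + 8.76 = 0, with roots I_D = 1.03 or 2.37 mA.
The root I_D = 2.37 mA gives V_GS = 0.283 V ≤ V_t, so take I_D = 1.03 mA.
Then V_GS = 2.3 V and V_DS = V_DD − I_D(R_D+R_S) = 9.6 − 1.03×2.7 = 6.83 V.
Saturation requires V_DS ≥ V_GS − V_t = 0.801 V; 6.83 ≥ 0.801 ✓.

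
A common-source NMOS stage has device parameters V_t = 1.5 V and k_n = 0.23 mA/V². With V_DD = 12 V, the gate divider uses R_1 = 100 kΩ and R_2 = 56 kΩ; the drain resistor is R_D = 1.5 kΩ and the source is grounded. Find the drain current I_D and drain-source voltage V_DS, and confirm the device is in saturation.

V_G = V_DD·R_2/(R_1+R_2) = 12×56/156 = 4.31 V. With the source grounded, V_GS = V_G = 4.31 V.
Assume saturation: I_D = (k_n/2)(V_GS − V_t)² = (0.23/2)×(4.31 − 1.5)² = 0.115×2.81² = 0.907 mA.
V_DS = V_DD − I_D·R_D = 12 − 0.907×1.5 = 10.6 V.
Saturation requires V_DS ≥ V_GS − V_t = 2.81 V; 10.6 ≥ 2.81 ✓.

I_D ≈ 0.91 mA, V_DS ≈ 11 V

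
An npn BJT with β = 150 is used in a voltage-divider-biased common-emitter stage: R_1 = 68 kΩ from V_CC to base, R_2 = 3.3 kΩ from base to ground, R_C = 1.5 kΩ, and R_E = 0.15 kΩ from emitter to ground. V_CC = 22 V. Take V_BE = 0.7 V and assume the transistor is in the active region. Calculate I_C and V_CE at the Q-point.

Thevenize the base divider: V_Th = V_CC·R_2/(R_1+R_2) = 22×3.3/71.3 = 1.02 V, R_Th = R_1‖R_2 = 3.15 kΩ.
Base-emitter loop: V_Th = I_B·R_Th + V_BE + (β+1)I_B·R_E, so I_B = (1.02 − 0.7) / (3.15 + 151×0.15) = 0.0123 mA.
I_C = β·I_B = 150×0.0123 = 1.85 mA, and I_E = (β+1)I_B = 1.86 mA.
V_CE = V_CC − I_C·R_C − I_E·R_E = 22 − 1.85×1.5 − 1.86×0.15 = 18.9 V.
V_CE = 18.9 V > 0.2 V confirms active-region operation.

I_C ≈ 1.9 mA, V_CE ≈ 19 V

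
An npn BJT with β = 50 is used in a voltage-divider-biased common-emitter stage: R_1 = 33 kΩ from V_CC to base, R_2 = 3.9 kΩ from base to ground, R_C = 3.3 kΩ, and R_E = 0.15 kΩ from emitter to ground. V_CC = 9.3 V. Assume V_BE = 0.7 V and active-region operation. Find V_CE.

Thevenize the base divider: V_Th = V_CC·R_2/(R_1+R_2) = 9.3×3.9/36.9 = 0.983 V, R_Th = R_1‖R_2 = 3.49 kΩ.
Base-emitter loop: V_Th = I_B·R_Th + V_BE + (β+1)I_B·R_E, so I_B = (0.983 − 0.7) / (3.49 + 51×0.15) = 0.0254 mA.
I_C = β·I_B = 50×0.0254 = 1.27 mA, and I_E = (β+1)I_B = 1.3 mA.
V_CE = V_CC − I_C·R_C − I_E·R_E = 9.3 − 1.27×3.3 − 1.3×0.15 = 4.91 V.
V_CE = 4.91 V > 0.2 V confirms active-region operation.

V_CE ≈ 4.9 V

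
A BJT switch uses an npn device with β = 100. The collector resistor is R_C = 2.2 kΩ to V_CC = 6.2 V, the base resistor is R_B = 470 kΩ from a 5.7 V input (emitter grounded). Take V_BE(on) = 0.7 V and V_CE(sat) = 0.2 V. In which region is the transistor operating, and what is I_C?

Assume active. Base-emitter loop: I_B = (V_BB − V_BE)/R_B = (5.7 − 0.7)/470 = 0.0106 mA.
I_C = β·I_B = 100×0.0106 = 1.06 mA.
V_CE = V_CC − I_C·R_C = 6.2 − 1.06×2.2 = 3.86 V > V_CE(sat), so the active-region assumption holds.

active; I_C ≈ 1.1 mA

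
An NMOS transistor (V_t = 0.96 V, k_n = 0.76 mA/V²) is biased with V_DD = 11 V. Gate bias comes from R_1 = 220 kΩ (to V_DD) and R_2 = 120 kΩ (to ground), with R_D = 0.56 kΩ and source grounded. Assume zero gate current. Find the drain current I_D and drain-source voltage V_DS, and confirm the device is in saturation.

V_G = V_DD·R_2/(R_1+R_2) = 11×120/340 = 3.88 V. With the source grounded, V_GS = V_G = 3.88 V.
Assume saturation: I_D = (k_n/2)(V_GS − V_t)² = (0.76/2)×(3.88 − 0.96)² = 0.38×2.92² = 3.25 mA.
V_DS = V_DD − I_D·R_D = 11 − 3.25×0.56 = 9.18 V.
Saturation requires V_DS ≥ V_GS − V_t = 2.92 V; 9.18 ≥ 2.92 ✓.

I_D ≈ 3.2 mA, V_DS ≈ 9.2 V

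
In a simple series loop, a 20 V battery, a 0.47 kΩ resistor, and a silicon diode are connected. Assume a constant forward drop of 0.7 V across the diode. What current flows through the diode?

I ≈ 41 mA

KVL around the loop: 20 = V_D + I·R = 0.7 + I × 0.47 kΩ.
So I = (20 − 0.7) / 0.47 kΩ = 19.3 / 0.47 = 41.1 mA.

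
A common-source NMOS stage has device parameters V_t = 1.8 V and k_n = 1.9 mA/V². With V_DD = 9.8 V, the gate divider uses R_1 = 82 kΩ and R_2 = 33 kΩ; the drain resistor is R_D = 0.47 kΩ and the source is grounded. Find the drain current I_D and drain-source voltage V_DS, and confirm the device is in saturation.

V_G = V_DD·R_2/(R_1+R_2) = 9.8×33/115 = 2.81 V. With the source grounded, V_GS = V_G = 2.81 V.
Assume saturation: I_D = (k_n/2)(V_GS − V_t)² = (1.9/2)×(2.81 − 1.8)² = 0.95×1.01² = 0.973 mA.
V_DS = V_DD − I_D·R_D = 9.8 − 0.973×0.47 = 9.34 V.
Saturation requires V_DS ≥ V_GS − V_t = 1.01 V; 9.34 ≥ 1.01 ✓.

I_D ≈ 0.97 mA, V_DS ≈ 9.3 V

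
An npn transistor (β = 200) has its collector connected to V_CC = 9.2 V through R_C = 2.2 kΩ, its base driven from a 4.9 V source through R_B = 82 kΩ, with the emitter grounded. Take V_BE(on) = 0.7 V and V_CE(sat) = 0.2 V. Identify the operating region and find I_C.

saturation; I_C ≈ 4.1 mA

Assume active: I_B = (4.9 − 0.7)/82 = 0.0512 mA, giving I_C = β·I_B = 10.2 mA.
But then V_CE = 9.2 − 10.2×2.2 = -13.3 V < V_CE(sat) = 0.2 V — impossible in the active region.
So the transistor is saturated. With V_CE = 0.2 V, I_C = (V_CC − 0.2)/R_C = 9/2.2 = 4.09 mA.
Check: β·I_B = 10.2 mA > I_C = 4.09 mA, confirming saturation.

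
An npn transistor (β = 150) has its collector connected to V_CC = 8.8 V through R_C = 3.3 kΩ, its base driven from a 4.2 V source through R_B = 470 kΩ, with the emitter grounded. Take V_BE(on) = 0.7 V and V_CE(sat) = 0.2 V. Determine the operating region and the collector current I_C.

Assume active. Base-emitter loop: I_B = (V_BB − V_BE)/R_B = (4.2 − 0.7)/470 = 0.00745 mA.
I_C = β·I_B = 150×0.00745 = 1.12 mA.
V_CE = V_CC − I_C·R_C = 8.8 − 1.12×3.3 = 5.11 V > V_CE(sat), so the active-region assumption holds.

active; I_C ≈ 1.1 mA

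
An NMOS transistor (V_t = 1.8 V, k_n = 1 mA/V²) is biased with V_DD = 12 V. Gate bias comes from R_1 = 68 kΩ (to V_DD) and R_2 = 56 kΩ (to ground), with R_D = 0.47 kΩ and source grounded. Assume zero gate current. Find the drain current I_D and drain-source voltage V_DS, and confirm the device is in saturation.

V_G = V_DD·R_2/(R_1+R_2) = 12×56/124 = 5.42 V. With the source grounded, V_GS = V_G = 5.42 V.
Assume saturation: I_D = (k_n/2)(V_GS − V_t)² = (1/2)×(5.42 − 1.8)² = 0.5×3.62² = 6.55 mA.
V_DS = V_DD − I_D·R_D = 12 − 6.55×0.47 = 8.92 V.
Saturation requires V_DS ≥ V_GS − V_t = 3.62 V; 8.92 ≥ 3.62 ✓.

I_D ≈ 6.5 mA, V_DS ≈ 8.9 V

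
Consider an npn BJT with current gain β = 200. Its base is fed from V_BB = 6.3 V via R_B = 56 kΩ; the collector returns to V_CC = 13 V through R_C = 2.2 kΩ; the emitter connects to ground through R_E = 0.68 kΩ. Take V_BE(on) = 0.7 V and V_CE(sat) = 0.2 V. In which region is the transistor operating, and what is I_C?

Assume active: I_B = (6.3 − 0.7)/(56 + 201×0.68) = 0.0291 mA, I_C = β·I_B = 5.81 mA.
Then V_CE = 13 − 5.81×2.2 − 5.84×0.68 = -3.76 V < 0.2 V — the active assumption fails.
Re-solve with V_CE = 0.2 V. KCL at the emitter: V_E/R_E = (V_BB−0.7−V_E)/R_B + (V_CC−0.2−V_E)/R_C, giving V_E = 3.05 V.
I_C = (V_CC − 0.2 − V_E)/R_C = (12.8 − 3.05)/2.2 = 4.43 mA.
Check: I_B = (5.6 − 3.05)/56 = 0.0456 mA, and β·I_B = 9.12 mA > I_C, confirming saturation.

saturation; I_C ≈ 4.4 mA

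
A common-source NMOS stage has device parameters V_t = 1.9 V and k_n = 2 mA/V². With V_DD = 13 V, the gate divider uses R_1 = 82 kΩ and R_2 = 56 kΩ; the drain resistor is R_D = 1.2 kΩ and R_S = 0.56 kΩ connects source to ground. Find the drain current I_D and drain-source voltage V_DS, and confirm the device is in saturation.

V_G = V_DD·R_2/(R_1+R_2) = 13×56/138 = 5.28 V.
Assume saturation: I_D = (k_n/2)(V_GS − V_t)² with V_GS = V_G − I_D·R_S = 5.28 − 0.56·I_D.
Substituting gives 0.314·I_D² − 4.78·I_D + 11.4 = 0, with roots I_D = 2.96 or 12.3 mA.
The root I_D = 12.3 mA gives V_GS = -1.61 V ≤ V_t, so take I_D = 2.96 mA.
Then V_GS = 3.62 V and V_DS = V_DD − I_D(R_D+R_S) = 13 − 2.96×1.76 = 7.8 V.
Saturation requires V_DS ≥ V_GS − V_t = 1.72 V; 7.8 ≥ 1.72 ✓.

I_D ≈ 3 mA, V_DS ≈ 7.8 V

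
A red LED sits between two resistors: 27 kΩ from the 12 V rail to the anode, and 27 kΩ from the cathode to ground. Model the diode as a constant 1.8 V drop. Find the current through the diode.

I ≈ 0.19 mA

The two resistors are in series with the diode, so KVL gives 12 = I·27 + 1.8 + I·27.
I = (12 − 1.8) / (27 + 27) kΩ = 10.2 / 54 = 0.189 mA.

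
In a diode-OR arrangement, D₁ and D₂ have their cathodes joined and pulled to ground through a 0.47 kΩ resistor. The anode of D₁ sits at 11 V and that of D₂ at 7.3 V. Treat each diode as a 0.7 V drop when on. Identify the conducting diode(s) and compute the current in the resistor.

Assume both conduct. Then node N would need to be at both 11−0.7 = 10.3 V and 7.3−0.7 = 6.6 V, which is impossible.
Assume only D₁ conducts: V_N = 11 − 0.7 = 10.3 V, so I_R = 10.3/0.47 = 21.9 mA.
Check D₂: its anode-to-cathode voltage is 7.3 − 10.3 = -3 V < 0.7 V, so it is off. The assumption is consistent.

Only D₁ conducts; I_R ≈ 22 mA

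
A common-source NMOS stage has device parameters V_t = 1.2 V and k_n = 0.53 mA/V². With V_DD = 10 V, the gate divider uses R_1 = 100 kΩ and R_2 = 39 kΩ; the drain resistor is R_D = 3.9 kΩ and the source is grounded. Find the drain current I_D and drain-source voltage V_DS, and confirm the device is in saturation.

I_D ≈ 0.68 mA, V_DS ≈ 7.3 V

V_G = V_DD·R_2/(R_1+R_2) = 10×39/139 = 2.81 V. With the source grounded, V_GS = V_G = 2.81 V.
Assume saturation: I_D = (k_n/2)(V_GS − V_t)² = (0.53/2)×(2.81 − 1.2)² = 0.265×1.61² = 0.683 mA.
V_DS = V_DD − I_D·R_D = 10 − 0.683×3.9 = 7.34 V.
Saturation requires V_DS ≥ V_GS − V_t = 1.61 V; 7.34 ≥ 1.61 ✓.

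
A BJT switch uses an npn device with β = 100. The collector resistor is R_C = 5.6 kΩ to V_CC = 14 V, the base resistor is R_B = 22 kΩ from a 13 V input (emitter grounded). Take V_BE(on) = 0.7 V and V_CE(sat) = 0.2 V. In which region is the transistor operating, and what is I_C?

saturation; I_C ≈ 2.5 mA

Assume active: I_B = (13 − 0.7)/22 = 0.559 mA, giving I_C = β·I_B = 55.9 mA.
But then V_CE = 14 − 55.9×5.6 = -299 V < V_CE(sat) = 0.2 V — impossible in the active region.
So the transistor is saturated. With V_CE = 0.2 V, I_C = (V_CC − 0.2)/R_C = 13.8/5.6 = 2.46 mA.
Check: β·I_B = 55.9 mA > I_C = 2.46 mA, confirming saturation.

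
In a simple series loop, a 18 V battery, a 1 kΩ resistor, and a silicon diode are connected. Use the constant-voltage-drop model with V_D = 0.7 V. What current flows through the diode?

KVL around the loop: 18 = V_D + I·R = 0.7 + I × 1 kΩ.
So I = (18 − 0.7) / 1 kΩ = 17.3 / 1 = 17.3 mA.

I ≈ 17 mA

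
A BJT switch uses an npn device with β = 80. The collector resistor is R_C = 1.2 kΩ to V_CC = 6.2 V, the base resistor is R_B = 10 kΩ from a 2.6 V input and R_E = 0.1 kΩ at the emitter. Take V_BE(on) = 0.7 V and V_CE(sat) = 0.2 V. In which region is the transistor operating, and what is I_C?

Assume active: I_B = (2.6 − 0.7)/(10 + 81×0.1) = 0.105 mA, I_C = β·I_B = 8.4 mA.
Then V_CE = 6.2 − 8.4×1.2 − 8.5×0.1 = -4.73 V < 0.2 V — the active assumption fails.
Re-solve with V_CE = 0.2 V. KCL at the emitter: V_E/R_E = (V_BB−0.7−V_E)/R_B + (V_CC−0.2−V_E)/R_C, giving V_E = 0.475 V.
I_C = (V_CC − 0.2 − V_E)/R_C = (6 − 0.475)/1.2 = 4.6 mA.
Check: I_B = (1.9 − 0.475)/10 = 0.143 mA, and β·I_B = 11.4 mA > I_C, confirming saturation.

saturation; I_C ≈ 4.6 mA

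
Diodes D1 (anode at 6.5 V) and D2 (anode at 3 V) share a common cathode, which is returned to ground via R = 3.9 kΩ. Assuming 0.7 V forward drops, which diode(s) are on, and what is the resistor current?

Only D1 conducts; I_R ≈ 1.5 mA

Assume both conduct. Then node N would need to be at both 6.5−0.7 = 5.8 V and 3−0.7 = 2.3 V, which is impossible.
Assume only D1 conducts: V_N = 6.5 − 0.7 = 5.8 V, so I_R = 5.8/3.9 = 1.49 mA.
Check D2: its anode-to-cathode voltage is 3 − 5.8 = -2.8 V < 0.7 V, so it is off. The assumption is consistent.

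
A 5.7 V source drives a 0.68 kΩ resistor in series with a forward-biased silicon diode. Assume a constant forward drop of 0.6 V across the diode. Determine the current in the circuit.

KVL around the loop: 5.7 = V_D + I·R = 0.6 + I × 0.68 kΩ.
So I = (5.7 − 0.6) / 0.68 kΩ = 5.1 / 0.68 = 7.5 mA.

I ≈ 7.5 mA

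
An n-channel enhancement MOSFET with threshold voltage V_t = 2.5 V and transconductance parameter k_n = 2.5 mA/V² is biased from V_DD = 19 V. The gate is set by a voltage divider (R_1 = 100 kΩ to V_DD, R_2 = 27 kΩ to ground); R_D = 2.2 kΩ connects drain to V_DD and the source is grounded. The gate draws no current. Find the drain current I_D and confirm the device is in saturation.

V_G = V_DD·R_2/(R_1+R_2) = 19×27/127 = 4.04 V. With the source grounded, V_GS = V_G = 4.04 V.
Assume saturation: I_D = (k_n/2)(V_GS − V_t)² = (2.5/2)×(4.04 − 2.5)² = 1.25×1.54² = 2.96 mA.
V_DS = V_DD − I_D·R_D = 19 − 2.96×2.2 = 12.5 V.
Saturation requires V_DS ≥ V_GS − V_t = 1.54 V; 12.5 ≥ 1.54 ✓.

I_D ≈ 3 mA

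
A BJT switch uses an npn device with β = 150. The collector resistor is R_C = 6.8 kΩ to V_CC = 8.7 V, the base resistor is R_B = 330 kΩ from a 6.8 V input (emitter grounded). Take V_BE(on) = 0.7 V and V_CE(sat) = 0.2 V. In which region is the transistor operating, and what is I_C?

saturation; I_C ≈ 1.2 mA

Assume active: I_B = (6.8 − 0.7)/330 = 0.0185 mA, giving I_C = β·I_B = 2.77 mA.
But then V_CE = 8.7 − 2.77×6.8 = -10.2 V < V_CE(sat) = 0.2 V — impossible in the active region.
So the transistor is saturated. With V_CE = 0.2 V, I_C = (V_CC − 0.2)/R_C = 8.5/6.8 = 1.25 mA.
Check: β·I_B = 2.77 mA > I_C = 1.25 mA, confirming saturation.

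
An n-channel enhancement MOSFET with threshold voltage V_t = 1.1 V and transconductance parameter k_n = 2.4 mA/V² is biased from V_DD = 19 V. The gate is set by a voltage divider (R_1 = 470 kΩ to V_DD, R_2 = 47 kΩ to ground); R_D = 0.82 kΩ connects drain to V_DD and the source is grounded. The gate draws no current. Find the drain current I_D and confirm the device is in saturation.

I_D ≈ 0.47 mA

V_G = V_DD·R_2/(R_1+R_2) = 19×47/517 = 1.73 V. With the source grounded, V_GS = V_G = 1.73 V.
Assume saturation: I_D = (k_n/2)(V_GS − V_t)² = (2.4/2)×(1.73 − 1.1)² = 1.2×0.627² = 0.472 mA.
V_DS = V_DD − I_D·R_D = 19 − 0.472×0.82 = 18.6 V.
Saturation requires V_DS ≥ V_GS − V_t = 0.627 V; 18.6 ≥ 0.627 ✓.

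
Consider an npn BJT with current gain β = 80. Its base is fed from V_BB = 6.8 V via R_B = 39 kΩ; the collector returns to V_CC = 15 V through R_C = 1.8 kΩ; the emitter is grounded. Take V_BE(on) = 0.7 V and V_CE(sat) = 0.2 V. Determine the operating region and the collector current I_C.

saturation; I_C ≈ 8.2 mA

Assume active: I_B = (6.8 − 0.7)/39 = 0.156 mA, giving I_C = β·I_B = 12.5 mA.
But then V_CE = 15 − 12.5×1.8 = -7.52 V < V_CE(sat) = 0.2 V — impossible in the active region.
So the transistor is saturated. With V_CE = 0.2 V, I_C = (V_CC − 0.2)/R_C = 14.8/1.8 = 8.22 mA.
Check: β·I_B = 12.5 mA > I_C = 8.22 mA, confirming saturation.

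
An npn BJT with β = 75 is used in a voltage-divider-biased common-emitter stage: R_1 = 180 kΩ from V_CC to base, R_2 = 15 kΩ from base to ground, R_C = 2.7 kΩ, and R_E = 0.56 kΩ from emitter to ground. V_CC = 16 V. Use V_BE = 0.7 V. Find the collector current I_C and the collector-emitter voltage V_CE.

Thevenize the base divider: V_Th = V_CC·R_2/(R_1+R_2) = 16×15/195 = 1.23 V, R_Th = R_1‖R_2 = 13.8 kΩ.
Base-emitter loop: V_Th = I_B·R_Th + V_BE + (β+1)I_B·R_E, so I_B = (1.23 − 0.7) / (13.8 + 76×0.56) = 0.00941 mA.
I_C = β·I_B = 75×0.00941 = 0.706 mA, and I_E = (β+1)I_B = 0.715 mA.
V_CE = V_CC − I_C·R_C − I_E·R_E = 16 − 0.706×2.7 − 0.715×0.56 = 13.7 V.
V_CE = 13.7 V > 0.2 V confirms active-region operation.

I_C ≈ 0.71 mA, V_CE ≈ 14 V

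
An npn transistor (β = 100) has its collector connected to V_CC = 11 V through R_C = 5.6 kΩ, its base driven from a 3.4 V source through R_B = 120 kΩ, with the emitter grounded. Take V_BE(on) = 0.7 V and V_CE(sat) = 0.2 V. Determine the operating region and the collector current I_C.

saturation; I_C ≈ 1.9 mA

Assume active: I_B = (3.4 − 0.7)/120 = 0.0225 mA, giving I_C = β·I_B = 2.25 mA.
But then V_CE = 11 − 2.25×5.6 = -1.6 V < V_CE(sat) = 0.2 V — impossible in the active region.
So the transistor is saturated. With V_CE = 0.2 V, I_C = (V_CC − 0.2)/R_C = 10.8/5.6 = 1.93 mA.
Check: β·I_B = 2.25 mA > I_C = 1.93 mA, confirming saturation.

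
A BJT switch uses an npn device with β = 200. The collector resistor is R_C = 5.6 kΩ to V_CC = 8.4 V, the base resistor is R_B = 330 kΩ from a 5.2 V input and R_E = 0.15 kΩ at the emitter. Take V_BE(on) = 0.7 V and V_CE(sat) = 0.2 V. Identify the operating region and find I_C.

Assume active: I_B = (5.2 − 0.7)/(330 + 201×0.15) = 0.0125 mA, I_C = β·I_B = 2.5 mA.
Then V_CE = 8.4 − 2.5×5.6 − 2.51×0.15 = -5.97 V < 0.2 V — the active assumption fails.
Re-solve with V_CE = 0.2 V. KCL at the emitter: V_E/R_E = (V_BB−0.7−V_E)/R_B + (V_CC−0.2−V_E)/R_C, giving V_E = 0.216 V.
I_C = (V_CC − 0.2 − V_E)/R_C = (8.2 − 0.216)/5.6 = 1.43 mA.
Check: I_B = (4.5 − 0.216)/330 = 0.013 mA, and β·I_B = 2.6 mA > I_C, confirming saturation.

saturation; I_C ≈ 1.4 mA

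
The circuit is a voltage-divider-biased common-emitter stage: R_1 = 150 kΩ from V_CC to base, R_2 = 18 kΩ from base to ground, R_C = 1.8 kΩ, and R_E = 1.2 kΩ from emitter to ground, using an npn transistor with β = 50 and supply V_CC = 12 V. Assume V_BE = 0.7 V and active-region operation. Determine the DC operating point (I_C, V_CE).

Thevenize the base divider: V_Th = V_CC·R_2/(R_1+R_2) = 12×18/168 = 1.29 V, R_Th = R_1‖R_2 = 16.1 kΩ.
Base-emitter loop: V_Th = I_B·R_Th + V_BE + (β+1)I_B·R_E, so I_B = (1.29 − 0.7) / (16.1 + 51×1.2) = 0.00758 mA.
I_C = β·I_B = 50×0.00758 = 0.379 mA, and I_E = (β+1)I_B = 0.387 mA.
V_CE = V_CC − I_C·R_C − I_E·R_E = 12 − 0.379×1.8 − 0.387×1.2 = 10.9 V.
V_CE = 10.9 V > 0.2 V confirms active-region operation.

I_C ≈ 0.38 mA, V_CE ≈ 11 V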